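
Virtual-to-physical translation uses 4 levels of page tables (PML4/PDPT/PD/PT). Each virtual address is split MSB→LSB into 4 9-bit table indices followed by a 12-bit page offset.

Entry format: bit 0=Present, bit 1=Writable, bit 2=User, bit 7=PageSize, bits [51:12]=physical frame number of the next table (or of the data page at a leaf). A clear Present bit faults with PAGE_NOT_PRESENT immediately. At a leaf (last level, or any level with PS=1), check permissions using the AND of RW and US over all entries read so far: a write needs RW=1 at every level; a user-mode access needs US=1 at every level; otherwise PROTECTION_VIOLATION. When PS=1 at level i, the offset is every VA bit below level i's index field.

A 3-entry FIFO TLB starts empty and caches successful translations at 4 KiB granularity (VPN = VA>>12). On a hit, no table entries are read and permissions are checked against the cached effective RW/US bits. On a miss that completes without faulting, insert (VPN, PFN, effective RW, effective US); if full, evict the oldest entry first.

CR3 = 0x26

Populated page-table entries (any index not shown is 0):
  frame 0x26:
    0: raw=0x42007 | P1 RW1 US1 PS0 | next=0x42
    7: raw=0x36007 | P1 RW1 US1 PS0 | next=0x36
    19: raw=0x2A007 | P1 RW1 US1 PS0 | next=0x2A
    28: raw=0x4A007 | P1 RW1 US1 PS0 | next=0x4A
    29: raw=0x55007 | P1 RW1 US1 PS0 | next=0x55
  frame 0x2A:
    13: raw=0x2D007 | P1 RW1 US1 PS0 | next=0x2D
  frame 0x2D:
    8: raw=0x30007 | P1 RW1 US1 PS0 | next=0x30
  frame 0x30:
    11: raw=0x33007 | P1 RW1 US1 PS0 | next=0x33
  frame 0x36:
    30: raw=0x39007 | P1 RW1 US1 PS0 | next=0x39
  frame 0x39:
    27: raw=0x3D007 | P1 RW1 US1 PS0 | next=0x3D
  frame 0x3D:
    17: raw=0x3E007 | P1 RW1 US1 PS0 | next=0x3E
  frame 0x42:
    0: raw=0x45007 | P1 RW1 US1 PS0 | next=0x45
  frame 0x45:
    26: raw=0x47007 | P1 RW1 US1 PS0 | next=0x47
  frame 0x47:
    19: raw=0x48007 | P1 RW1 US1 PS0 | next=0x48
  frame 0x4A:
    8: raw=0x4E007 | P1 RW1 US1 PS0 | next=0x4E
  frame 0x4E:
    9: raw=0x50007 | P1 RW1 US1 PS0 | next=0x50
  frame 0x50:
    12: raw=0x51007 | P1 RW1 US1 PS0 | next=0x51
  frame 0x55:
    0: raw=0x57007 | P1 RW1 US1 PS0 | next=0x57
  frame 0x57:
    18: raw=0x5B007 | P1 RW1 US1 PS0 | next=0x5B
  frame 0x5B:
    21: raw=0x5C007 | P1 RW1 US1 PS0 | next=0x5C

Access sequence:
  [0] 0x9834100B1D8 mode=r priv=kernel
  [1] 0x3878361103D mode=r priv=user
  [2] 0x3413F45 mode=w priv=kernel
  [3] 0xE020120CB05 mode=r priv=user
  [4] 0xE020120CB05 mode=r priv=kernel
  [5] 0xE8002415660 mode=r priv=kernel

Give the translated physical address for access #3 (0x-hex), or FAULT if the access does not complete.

Trace:
#0 VA=0x9834100B1D8 (r,kernel):
  [0] read 0x26 idx=19: raw=0x2A007 flags P=1 W=1 U=1 S=0
  [1] read 0x2A idx=13: raw=0x2D007 flags P=1 W=1 U=1 S=0
  [2] read 0x2D idx=8: raw=0x30007 flags P=1 W=1 U=1 S=0
  [3] read 0x30 idx=11: raw=0x33007 flags P=1 W=1 U=1 S=0
  → PA=0x331D8  (4 entries read)
#1 VA=0x3878361103D (r,user):
  [0] read 0x26 idx=7: raw=0x36007 flags P=1 W=1 U=1 S=0
  [1] read 0x36 idx=30: raw=0x39007 flags P=1 W=1 U=1 S=0
  [2] read 0x39 idx=27: raw=0x3D007 flags P=1 W=1 U=1 S=0
  [3] read 0x3D idx=17: raw=0x3E007 flags P=1 W=1 U=1 S=0
  → PA=0x3E03D  (4 entries read)
#2 VA=0x3413F45 (w,kernel):
  [0] read 0x26 idx=0: raw=0x42007 flags P=1 W=1 U=1 S=0
  [1] read 0x42 idx=0: raw=0x45007 flags P=1 W=1 U=1 S=0
  [2] read 0x45 idx=26: raw=0x47007 flags P=1 W=1 U=1 S=0
  [3] read 0x47 idx=19: raw=0x48007 flags P=1 W=1 U=1 S=0
  → PA=0x48F45  (4 entries read)
#3 VA=0xE020120CB05 (r,user):
  [0] read 0x26 idx=28: raw=0x4A007 flags P=1 W=1 U=1 S=0
  [1] read 0x4A idx=8: raw=0x4E007 flags P=1 W=1 U=1 S=0
  [2] read 0x4E idx=9: raw=0x50007 flags P=1 W=1 U=1 S=0
  [3] read 0x50 idx=12: raw=0x51007 flags P=1 W=1 U=1 S=0
  → PA=0x51B05  (4 entries read)
#4 VA=0xE020120CB05 (r,kernel):
  TLB hit vpn=0xE020120C → PA=0x51B05
#5 VA=0xE8002415660 (r,kernel):
  [0] read 0x26 idx=29: raw=0x55007 flags P=1 W=1 U=1 S=0
  [1] read 0x55 idx=0: raw=0x57007 flags P=1 W=1 U=1 S=0
  [2] read 0x57 idx=18: raw=0x5B007 flags P=1 W=1 U=1 S=0
  [3] read 0x5B idx=21: raw=0x5C007 flags P=1 W=1 U=1 S=0
  → PA=0x5C660  (4 entries read)

Access #3 PA: 0x51B05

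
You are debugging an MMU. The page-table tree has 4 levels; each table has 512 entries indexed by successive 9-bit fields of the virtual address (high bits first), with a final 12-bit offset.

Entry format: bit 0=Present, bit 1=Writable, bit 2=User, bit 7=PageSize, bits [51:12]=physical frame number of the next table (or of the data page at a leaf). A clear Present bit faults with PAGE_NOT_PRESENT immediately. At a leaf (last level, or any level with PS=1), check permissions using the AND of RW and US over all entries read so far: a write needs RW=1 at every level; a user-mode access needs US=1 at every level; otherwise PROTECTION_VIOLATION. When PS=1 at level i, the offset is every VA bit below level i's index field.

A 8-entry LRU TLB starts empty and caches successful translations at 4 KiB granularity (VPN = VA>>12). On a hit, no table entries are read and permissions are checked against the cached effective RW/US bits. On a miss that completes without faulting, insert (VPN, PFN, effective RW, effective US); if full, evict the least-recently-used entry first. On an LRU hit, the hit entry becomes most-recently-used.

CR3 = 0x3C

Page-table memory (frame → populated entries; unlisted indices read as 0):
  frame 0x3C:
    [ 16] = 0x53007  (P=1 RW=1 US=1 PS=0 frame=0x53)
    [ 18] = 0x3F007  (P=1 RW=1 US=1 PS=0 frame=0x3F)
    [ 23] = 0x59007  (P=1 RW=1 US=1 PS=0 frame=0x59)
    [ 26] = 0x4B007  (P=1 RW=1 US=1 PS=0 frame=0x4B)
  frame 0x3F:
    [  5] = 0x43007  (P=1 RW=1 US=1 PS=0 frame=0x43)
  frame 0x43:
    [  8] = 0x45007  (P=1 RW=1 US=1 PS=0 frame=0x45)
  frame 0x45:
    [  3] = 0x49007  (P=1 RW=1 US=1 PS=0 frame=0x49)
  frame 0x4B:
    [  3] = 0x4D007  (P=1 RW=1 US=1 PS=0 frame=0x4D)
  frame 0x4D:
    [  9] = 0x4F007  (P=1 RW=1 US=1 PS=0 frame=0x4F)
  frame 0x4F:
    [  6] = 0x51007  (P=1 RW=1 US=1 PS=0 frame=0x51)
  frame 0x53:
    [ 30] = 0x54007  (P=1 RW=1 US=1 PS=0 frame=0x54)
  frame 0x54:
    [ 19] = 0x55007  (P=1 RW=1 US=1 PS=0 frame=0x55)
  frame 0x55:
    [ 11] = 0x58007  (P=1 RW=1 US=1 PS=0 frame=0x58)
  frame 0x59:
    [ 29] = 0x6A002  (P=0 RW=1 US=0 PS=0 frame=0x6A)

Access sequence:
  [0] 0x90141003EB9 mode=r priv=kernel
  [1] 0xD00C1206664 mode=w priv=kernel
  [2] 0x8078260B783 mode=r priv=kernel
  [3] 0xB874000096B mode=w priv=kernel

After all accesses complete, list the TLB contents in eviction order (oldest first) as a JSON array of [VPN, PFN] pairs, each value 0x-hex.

Per-access translation:
#0 VA=0x90141003EB9 (r,kernel):
  [0] read 0x3C idx=18: raw=0x3F007 flags P=1 W=1 U=1 S=0
  [1] read 0x3F idx=5: raw=0x43007 flags P=1 W=1 U=1 S=0
  [2] read 0x43 idx=8: raw=0x45007 flags P=1 W=1 U=1 S=0
  [3] read 0x45 idx=3: raw=0x49007 flags P=1 W=1 U=1 S=0
  ✓ 0x49EB9  — 4 lookups
#1 VA=0xD00C1206664 (w,kernel):
  [0] read 0x3C idx=26: raw=0x4B007 flags P=1 W=1 U=1 S=0
  [1] read 0x4B idx=3: raw=0x4D007 flags P=1 W=1 U=1 S=0
  [2] read 0x4D idx=9: raw=0x4F007 flags P=1 W=1 U=1 S=0
  [3] read 0x4F idx=6: raw=0x51007 flags P=1 W=1 U=1 S=0
  ✓ 0x51664  — 4 lookups
#2 VA=0x8078260B783 (r,kernel):
  [0] read 0x3C idx=16: raw=0x53007 flags P=1 W=1 U=1 S=0
  [1] read 0x53 idx=30: raw=0x54007 flags P=1 W=1 U=1 S=0
  [2] read 0x54 idx=19: raw=0x55007 flags P=1 W=1 U=1 S=0
  [3] read 0x55 idx=11: raw=0x58007 flags P=1 W=1 U=1 S=0
  ✓ 0x58783  — 4 lookups
#3 VA=0xB874000096B (w,kernel):
  [0] read 0x3C idx=23: raw=0x59007 flags P=1 W=1 U=1 S=0
  [1] read 0x59 idx=29: raw=0x6A002 flags P=0 W=1 U=0 S=0
  → PAGE_NOT_PRESENT  (2 entries read)

TLB: [["0x90141003", "0x49"], ["0xD00C1206", "0x51"], ["0x8078260B", "0x58"]]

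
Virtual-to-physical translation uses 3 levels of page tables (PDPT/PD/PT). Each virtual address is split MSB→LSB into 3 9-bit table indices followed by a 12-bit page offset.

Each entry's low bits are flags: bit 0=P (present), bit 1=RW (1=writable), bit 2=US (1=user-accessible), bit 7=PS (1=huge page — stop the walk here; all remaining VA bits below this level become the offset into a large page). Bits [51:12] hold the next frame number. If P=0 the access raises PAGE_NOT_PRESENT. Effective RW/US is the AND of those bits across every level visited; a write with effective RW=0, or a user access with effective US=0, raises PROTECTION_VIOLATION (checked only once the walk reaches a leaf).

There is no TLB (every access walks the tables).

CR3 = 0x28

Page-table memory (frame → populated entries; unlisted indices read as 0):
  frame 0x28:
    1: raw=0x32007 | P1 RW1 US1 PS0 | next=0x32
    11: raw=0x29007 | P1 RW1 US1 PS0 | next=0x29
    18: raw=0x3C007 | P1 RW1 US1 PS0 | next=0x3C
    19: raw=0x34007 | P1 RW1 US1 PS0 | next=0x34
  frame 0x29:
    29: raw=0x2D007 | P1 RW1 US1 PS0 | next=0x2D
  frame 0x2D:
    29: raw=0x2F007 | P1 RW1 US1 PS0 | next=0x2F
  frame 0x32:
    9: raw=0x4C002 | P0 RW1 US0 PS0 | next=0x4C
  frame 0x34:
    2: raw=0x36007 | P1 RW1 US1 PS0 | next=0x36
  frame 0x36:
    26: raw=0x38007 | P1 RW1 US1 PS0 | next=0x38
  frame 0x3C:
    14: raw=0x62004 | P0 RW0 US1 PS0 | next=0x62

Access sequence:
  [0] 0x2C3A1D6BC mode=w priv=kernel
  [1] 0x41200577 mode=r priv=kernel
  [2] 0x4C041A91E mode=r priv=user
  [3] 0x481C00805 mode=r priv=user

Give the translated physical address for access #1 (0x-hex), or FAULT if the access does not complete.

Per-access translation:
#0 VA=0x2C3A1D6BC (w,kernel):
  L0: frame=0x28 idx=11 entry=0x29007 [P=1 RW=1 US=1 PS=0]
  L1: frame=0x29 idx=29 entry=0x2D007 [P=1 RW=1 US=1 PS=0]
  L2: frame=0x2D idx=29 entry=0x2F007 [P=1 RW=1 US=1 PS=0]
  ✓ 0x2F6BC  — 3 lookups
#1 VA=0x41200577 (r,kernel):
  L0: frame=0x28 idx=1 entry=0x32007 [P=1 RW=1 US=1 PS=0]
  L1: frame=0x32 idx=9 entry=0x4C002 [P=0 RW=1 US=0 PS=0]
  ✗ PAGE_NOT_PRESENT  [2 reads]
#2 VA=0x4C041A91E (r,user):
  L0: frame=0x28 idx=19 entry=0x34007 [P=1 RW=1 US=1 PS=0]
  L1: frame=0x34 idx=2 entry=0x36007 [P=1 RW=1 US=1 PS=0]
  L2: frame=0x36 idx=26 entry=0x38007 [P=1 RW=1 US=1 PS=0]
  ✓ 0x3891E  — 3 lookups
#3 VA=0x481C00805 (r,user):
  L0: frame=0x28 idx=18 entry=0x3C007 [P=1 RW=1 US=1 PS=0]
  L1: frame=0x3C idx=14 entry=0x62004 [P=0 RW=0 US=1 PS=0]
  ✗ PAGE_NOT_PRESENT  [2 reads]

Access #1 PA: FAULT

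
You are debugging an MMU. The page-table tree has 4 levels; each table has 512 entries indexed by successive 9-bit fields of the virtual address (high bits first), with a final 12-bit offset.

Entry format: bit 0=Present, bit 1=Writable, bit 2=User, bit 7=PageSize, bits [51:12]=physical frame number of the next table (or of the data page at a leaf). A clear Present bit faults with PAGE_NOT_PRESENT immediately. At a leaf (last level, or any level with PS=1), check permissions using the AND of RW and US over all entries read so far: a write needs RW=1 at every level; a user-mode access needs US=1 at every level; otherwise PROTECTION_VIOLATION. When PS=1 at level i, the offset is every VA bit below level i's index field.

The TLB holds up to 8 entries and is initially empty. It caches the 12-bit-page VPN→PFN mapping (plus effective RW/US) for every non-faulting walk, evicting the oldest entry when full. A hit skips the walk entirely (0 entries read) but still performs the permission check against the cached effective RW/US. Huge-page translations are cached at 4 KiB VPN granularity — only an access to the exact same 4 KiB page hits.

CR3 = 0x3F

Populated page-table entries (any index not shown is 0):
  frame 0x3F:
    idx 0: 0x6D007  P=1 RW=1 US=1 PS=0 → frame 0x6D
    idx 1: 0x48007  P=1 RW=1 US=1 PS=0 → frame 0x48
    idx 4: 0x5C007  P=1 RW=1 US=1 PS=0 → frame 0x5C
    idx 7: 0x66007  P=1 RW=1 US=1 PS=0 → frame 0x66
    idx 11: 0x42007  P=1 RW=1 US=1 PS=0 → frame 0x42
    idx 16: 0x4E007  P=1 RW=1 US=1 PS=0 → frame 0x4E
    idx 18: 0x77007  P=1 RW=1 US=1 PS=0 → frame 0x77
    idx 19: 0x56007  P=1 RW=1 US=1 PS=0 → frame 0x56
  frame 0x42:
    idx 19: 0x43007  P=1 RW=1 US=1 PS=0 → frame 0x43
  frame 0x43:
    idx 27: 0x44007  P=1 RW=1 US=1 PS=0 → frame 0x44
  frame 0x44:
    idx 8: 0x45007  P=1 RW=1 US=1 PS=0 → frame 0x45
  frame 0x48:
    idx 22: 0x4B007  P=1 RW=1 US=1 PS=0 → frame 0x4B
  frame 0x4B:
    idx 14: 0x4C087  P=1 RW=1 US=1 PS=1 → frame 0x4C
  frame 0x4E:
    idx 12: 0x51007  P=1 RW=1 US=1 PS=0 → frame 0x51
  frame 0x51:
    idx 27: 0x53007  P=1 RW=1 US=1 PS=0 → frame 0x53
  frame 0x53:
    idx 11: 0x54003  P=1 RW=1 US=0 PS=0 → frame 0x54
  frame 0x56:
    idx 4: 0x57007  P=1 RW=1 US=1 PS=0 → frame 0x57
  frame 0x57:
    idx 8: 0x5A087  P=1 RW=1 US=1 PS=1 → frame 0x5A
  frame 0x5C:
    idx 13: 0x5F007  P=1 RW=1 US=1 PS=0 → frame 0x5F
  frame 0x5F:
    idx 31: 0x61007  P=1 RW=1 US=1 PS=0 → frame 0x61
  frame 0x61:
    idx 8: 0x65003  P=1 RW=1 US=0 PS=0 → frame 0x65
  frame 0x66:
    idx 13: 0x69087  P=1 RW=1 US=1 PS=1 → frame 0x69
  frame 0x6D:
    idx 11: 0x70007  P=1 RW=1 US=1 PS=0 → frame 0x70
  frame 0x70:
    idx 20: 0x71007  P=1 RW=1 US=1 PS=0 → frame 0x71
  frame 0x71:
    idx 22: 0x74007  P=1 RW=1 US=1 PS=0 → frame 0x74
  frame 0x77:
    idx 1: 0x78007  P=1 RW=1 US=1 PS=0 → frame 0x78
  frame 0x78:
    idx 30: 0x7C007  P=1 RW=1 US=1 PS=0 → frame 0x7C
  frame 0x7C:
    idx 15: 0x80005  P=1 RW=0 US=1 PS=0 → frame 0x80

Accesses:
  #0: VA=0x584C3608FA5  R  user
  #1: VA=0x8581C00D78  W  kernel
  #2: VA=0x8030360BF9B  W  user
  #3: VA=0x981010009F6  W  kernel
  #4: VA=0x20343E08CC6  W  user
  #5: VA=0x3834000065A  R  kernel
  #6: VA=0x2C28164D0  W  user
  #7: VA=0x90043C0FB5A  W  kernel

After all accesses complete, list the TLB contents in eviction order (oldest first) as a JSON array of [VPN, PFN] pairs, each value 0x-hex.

Walk each access:
#0 VA=0x584C3608FA5 (r,user):
  lvl0: tbl 0x3F, slot 11 ⇒ 0x42007 (P1/RW1/US1/PS0)
  lvl1: tbl 0x42, slot 19 ⇒ 0x43007 (P1/RW1/US1/PS0)
  lvl2: tbl 0x43, slot 27 ⇒ 0x44007 (P1/RW1/US1/PS0)
  lvl3: tbl 0x44, slot 8 ⇒ 0x45007 (P1/RW1/US1/PS0)
  ✓ 0x45FA5  — 4 lookups
#1 VA=0x8581C00D78 (w,kernel):
  lvl0: tbl 0x3F, slot 1 ⇒ 0x48007 (P1/RW1/US1/PS0)
  lvl1: tbl 0x48, slot 22 ⇒ 0x4B007 (P1/RW1/US1/PS0)
  lvl2: tbl 0x4B, slot 14 ⇒ 0x4C087 (P1/RW1/US1/PS1)
  ✓ 0x4CD78 (huge @L2)  — 3 lookups
#2 VA=0x8030360BF9B (w,user):
  lvl0: tbl 0x3F, slot 16 ⇒ 0x4E007 (P1/RW1/US1/PS0)
  lvl1: tbl 0x4E, slot 12 ⇒ 0x51007 (P1/RW1/US1/PS0)
  lvl2: tbl 0x51, slot 27 ⇒ 0x53007 (P1/RW1/US1/PS0)
  lvl3: tbl 0x53, slot 11 ⇒ 0x54003 (P1/RW1/US0/PS0)
  ✗ PROTECTION_VIOLATION  [4 reads]
#3 VA=0x981010009F6 (w,kernel):
  lvl0: tbl 0x3F, slot 19 ⇒ 0x56007 (P1/RW1/US1/PS0)
  lvl1: tbl 0x56, slot 4 ⇒ 0x57007 (P1/RW1/US1/PS0)
  lvl2: tbl 0x57, slot 8 ⇒ 0x5A087 (P1/RW1/US1/PS1)
  ✓ 0x5A9F6 (huge @L2)  — 3 lookups
#4 VA=0x20343E08CC6 (w,user):
  lvl0: tbl 0x3F, slot 4 ⇒ 0x5C007 (P1/RW1/US1/PS0)
  lvl1: tbl 0x5C, slot 13 ⇒ 0x5F007 (P1/RW1/US1/PS0)
  lvl2: tbl 0x5F, slot 31 ⇒ 0x61007 (P1/RW1/US1/PS0)
  lvl3: tbl 0x61, slot 8 ⇒ 0x65003 (P1/RW1/US0/PS0)
  ✗ PROTECTION_VIOLATION  [4 reads]
#5 VA=0x3834000065A (r,kernel):
  lvl0: tbl 0x3F, slot 7 ⇒ 0x66007 (P1/RW1/US1/PS0)
  lvl1: tbl 0x66, slot 13 ⇒ 0x69087 (P1/RW1/US1/PS1)
  ✓ 0x6965A (huge @L1)  — 2 lookups
#6 VA=0x2C28164D0 (w,user):
  lvl0: tbl 0x3F, slot 0 ⇒ 0x6D007 (P1/RW1/US1/PS0)
  lvl1: tbl 0x6D, slot 11 ⇒ 0x70007 (P1/RW1/US1/PS0)
  lvl2: tbl 0x70, slot 20 ⇒ 0x71007 (P1/RW1/US1/PS0)
  lvl3: tbl 0x71, slot 22 ⇒ 0x74007 (P1/RW1/US1/PS0)
  ✓ 0x744D0  — 4 lookups
#7 VA=0x90043C0FB5A (w,kernel):
  lvl0: tbl 0x3F, slot 18 ⇒ 0x77007 (P1/RW1/US1/PS0)
  lvl1: tbl 0x77, slot 1 ⇒ 0x78007 (P1/RW1/US1/PS0)
  lvl2: tbl 0x78, slot 30 ⇒ 0x7C007 (P1/RW1/US1/PS0)
  lvl3: tbl 0x7C, slot 15 ⇒ 0x80005 (P1/RW0/US1/PS0)
  ✗ PROTECTION_VIOLATION  [4 reads]

TLB: [["0x584C3608", "0x45"], ["0x8581C00", "0x4C"], ["0x98101000", "0x5A"], ["0x38340000", "0x69"], ["0x2C2816", "0x74"]]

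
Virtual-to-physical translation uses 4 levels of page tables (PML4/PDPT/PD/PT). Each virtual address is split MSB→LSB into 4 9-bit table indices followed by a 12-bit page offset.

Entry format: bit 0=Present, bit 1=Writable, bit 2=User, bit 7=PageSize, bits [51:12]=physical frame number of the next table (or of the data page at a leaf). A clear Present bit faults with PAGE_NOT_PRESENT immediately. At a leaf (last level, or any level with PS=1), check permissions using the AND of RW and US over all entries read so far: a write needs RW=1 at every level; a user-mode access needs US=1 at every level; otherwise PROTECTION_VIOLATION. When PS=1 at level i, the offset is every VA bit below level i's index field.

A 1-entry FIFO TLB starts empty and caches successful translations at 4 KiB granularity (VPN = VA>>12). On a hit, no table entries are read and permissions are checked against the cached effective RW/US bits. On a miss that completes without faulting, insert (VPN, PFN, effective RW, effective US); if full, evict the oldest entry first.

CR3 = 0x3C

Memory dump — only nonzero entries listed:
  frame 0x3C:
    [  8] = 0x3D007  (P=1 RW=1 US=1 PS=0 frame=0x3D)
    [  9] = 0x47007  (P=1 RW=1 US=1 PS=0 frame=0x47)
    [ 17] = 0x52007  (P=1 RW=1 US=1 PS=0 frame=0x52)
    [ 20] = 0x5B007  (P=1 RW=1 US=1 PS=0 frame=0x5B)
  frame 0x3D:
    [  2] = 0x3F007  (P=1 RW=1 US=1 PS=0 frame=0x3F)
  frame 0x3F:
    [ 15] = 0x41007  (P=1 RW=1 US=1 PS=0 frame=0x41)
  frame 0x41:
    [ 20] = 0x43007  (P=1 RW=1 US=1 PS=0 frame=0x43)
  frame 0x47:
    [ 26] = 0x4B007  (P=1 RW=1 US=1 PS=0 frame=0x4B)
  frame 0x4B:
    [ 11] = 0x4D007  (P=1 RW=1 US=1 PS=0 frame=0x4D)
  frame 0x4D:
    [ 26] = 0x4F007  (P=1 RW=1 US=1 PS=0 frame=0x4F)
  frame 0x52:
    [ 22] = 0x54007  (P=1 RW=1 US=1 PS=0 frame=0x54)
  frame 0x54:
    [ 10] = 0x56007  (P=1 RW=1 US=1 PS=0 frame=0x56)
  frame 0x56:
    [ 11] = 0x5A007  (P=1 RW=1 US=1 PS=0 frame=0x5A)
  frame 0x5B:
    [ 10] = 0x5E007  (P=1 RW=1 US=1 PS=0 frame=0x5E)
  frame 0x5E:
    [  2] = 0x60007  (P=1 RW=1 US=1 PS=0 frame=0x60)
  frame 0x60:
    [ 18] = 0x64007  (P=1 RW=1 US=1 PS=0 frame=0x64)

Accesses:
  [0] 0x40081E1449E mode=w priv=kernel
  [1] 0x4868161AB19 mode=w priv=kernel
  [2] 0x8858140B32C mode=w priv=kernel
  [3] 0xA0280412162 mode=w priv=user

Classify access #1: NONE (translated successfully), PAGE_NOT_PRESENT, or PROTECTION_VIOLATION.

Per-access translation:
#0 VA=0x40081E1449E (w,kernel):
  L0 @0x3C[8] → 0x3D007  P=1,RW=1,US=1,PS=0
  L1 @0x3D[2] → 0x3F007  P=1,RW=1,US=1,PS=0
  L2 @0x3F[15] → 0x41007  P=1,RW=1,US=1,PS=0
  L3 @0x41[20] → 0x43007  P=1,RW=1,US=1,PS=0
  ✓ 0x4349E  — 4 lookups
#1 VA=0x4868161AB19 (w,kernel):
  L0 @0x3C[9] → 0x47007  P=1,RW=1,US=1,PS=0
  L1 @0x47[26] → 0x4B007  P=1,RW=1,US=1,PS=0
  L2 @0x4B[11] → 0x4D007  P=1,RW=1,US=1,PS=0
  L3 @0x4D[26] → 0x4F007  P=1,RW=1,US=1,PS=0
  ✓ 0x4FB19  — 4 lookups
#2 VA=0x8858140B32C (w,kernel):
  L0 @0x3C[17] → 0x52007  P=1,RW=1,US=1,PS=0
  L1 @0x52[22] → 0x54007  P=1,RW=1,US=1,PS=0
  L2 @0x54[10] → 0x56007  P=1,RW=1,US=1,PS=0
  L3 @0x56[11] → 0x5A007  P=1,RW=1,US=1,PS=0
  ✓ 0x5A32C  — 4 lookups
#3 VA=0xA0280412162 (w,user):
  L0 @0x3C[20] → 0x5B007  P=1,RW=1,US=1,PS=0
  L1 @0x5B[10] → 0x5E007  P=1,RW=1,US=1,PS=0
  L2 @0x5E[2] → 0x60007  P=1,RW=1,US=1,PS=0
  L3 @0x60[18] → 0x64007  P=1,RW=1,US=1,PS=0
  ✓ 0x64162  — 4 lookups

Access #1 fault: NONE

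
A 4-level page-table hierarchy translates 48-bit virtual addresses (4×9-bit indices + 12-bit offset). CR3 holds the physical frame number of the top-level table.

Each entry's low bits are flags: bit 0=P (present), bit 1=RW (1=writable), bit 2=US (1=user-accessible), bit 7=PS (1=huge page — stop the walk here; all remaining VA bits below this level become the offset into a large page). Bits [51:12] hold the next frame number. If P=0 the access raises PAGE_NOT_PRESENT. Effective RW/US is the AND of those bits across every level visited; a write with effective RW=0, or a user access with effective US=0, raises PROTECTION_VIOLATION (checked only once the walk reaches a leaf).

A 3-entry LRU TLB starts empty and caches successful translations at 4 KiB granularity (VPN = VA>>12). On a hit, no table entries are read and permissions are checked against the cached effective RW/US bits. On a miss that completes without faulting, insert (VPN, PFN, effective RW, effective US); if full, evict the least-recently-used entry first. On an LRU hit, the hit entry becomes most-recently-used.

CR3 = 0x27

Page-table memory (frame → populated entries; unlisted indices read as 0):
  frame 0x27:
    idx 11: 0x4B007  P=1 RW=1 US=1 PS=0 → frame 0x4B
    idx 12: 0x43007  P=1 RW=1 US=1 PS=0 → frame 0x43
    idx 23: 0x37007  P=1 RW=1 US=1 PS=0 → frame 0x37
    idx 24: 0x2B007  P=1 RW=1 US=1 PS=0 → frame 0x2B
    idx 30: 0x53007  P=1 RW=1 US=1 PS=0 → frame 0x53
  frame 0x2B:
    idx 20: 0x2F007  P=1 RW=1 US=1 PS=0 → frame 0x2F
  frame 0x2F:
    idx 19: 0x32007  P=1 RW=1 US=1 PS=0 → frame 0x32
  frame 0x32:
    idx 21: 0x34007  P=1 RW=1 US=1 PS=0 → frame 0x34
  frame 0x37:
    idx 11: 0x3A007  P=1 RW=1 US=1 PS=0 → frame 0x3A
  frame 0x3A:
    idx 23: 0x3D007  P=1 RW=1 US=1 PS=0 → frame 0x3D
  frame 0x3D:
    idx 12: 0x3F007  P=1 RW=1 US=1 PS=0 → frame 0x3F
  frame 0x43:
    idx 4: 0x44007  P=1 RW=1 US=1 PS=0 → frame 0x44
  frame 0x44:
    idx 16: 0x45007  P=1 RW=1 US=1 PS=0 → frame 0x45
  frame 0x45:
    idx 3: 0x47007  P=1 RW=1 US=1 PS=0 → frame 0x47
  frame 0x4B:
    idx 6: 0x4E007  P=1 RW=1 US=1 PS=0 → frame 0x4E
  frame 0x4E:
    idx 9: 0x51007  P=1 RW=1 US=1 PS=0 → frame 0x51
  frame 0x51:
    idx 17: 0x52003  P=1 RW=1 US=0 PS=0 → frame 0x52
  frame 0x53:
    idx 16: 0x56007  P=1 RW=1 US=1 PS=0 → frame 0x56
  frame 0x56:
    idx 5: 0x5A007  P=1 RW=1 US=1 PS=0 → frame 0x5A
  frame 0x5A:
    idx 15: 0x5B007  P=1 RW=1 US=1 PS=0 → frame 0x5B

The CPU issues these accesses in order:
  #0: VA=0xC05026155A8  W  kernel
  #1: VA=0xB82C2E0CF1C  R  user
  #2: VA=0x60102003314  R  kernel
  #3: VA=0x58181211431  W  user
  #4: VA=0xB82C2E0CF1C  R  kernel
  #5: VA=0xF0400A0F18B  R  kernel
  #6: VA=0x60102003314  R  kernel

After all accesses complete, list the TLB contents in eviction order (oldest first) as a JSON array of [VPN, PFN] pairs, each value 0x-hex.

Trace:
#0 VA=0xC05026155A8 (w,kernel):
  [0] read 0x27 idx=24: raw=0x2B007 flags P=1 W=1 U=1 S=0
  [1] read 0x2B idx=20: raw=0x2F007 flags P=1 W=1 U=1 S=0
  [2] read 0x2F idx=19: raw=0x32007 flags P=1 W=1 U=1 S=0
  [3] read 0x32 idx=21: raw=0x34007 flags P=1 W=1 U=1 S=0
  → PA=0x345A8  (4 entries read)
#1 VA=0xB82C2E0CF1C (r,user):
  [0] read 0x27 idx=23: raw=0x37007 flags P=1 W=1 U=1 S=0
  [1] read 0x37 idx=11: raw=0x3A007 flags P=1 W=1 U=1 S=0
  [2] read 0x3A idx=23: raw=0x3D007 flags P=1 W=1 U=1 S=0
  [3] read 0x3D idx=12: raw=0x3F007 flags P=1 W=1 U=1 S=0
  → PA=0x3FF1C  (4 entries read)
#2 VA=0x60102003314 (r,kernel):
  [0] read 0x27 idx=12: raw=0x43007 flags P=1 W=1 U=1 S=0
  [1] read 0x43 idx=4: raw=0x44007 flags P=1 W=1 U=1 S=0
  [2] read 0x44 idx=16: raw=0x45007 flags P=1 W=1 U=1 S=0
  [3] read 0x45 idx=3: raw=0x47007 flags P=1 W=1 U=1 S=0
  → PA=0x47314  (4 entries read)
#3 VA=0x58181211431 (w,user):
  [0] read 0x27 idx=11: raw=0x4B007 flags P=1 W=1 U=1 S=0
  [1] read 0x4B idx=6: raw=0x4E007 flags P=1 W=1 U=1 S=0
  [2] read 0x4E idx=9: raw=0x51007 flags P=1 W=1 U=1 S=0
  [3] read 0x51 idx=17: raw=0x52003 flags P=1 W=1 U=0 S=0
  ✗ PROTECTION_VIOLATION  [4 reads]
#4 VA=0xB82C2E0CF1C (r,kernel):
  TLB hit vpn=0xB82C2E0C → PA=0x3FF1C
#5 VA=0xF0400A0F18B (r,kernel):
  [0] read 0x27 idx=30: raw=0x53007 flags P=1 W=1 U=1 S=0
  [1] read 0x53 idx=16: raw=0x56007 flags P=1 W=1 U=1 S=0
  [2] read 0x56 idx=5: raw=0x5A007 flags P=1 W=1 U=1 S=0
  [3] read 0x5A idx=15: raw=0x5B007 flags P=1 W=1 U=1 S=0
  → PA=0x5B18B  (4 entries read)
#6 VA=0x60102003314 (r,kernel):
  TLB hit vpn=0x60102003 → PA=0x47314

TLB: [["0xB82C2E0C", "0x3F"], ["0xF0400A0F", "0x5B"], ["0x60102003", "0x47"]]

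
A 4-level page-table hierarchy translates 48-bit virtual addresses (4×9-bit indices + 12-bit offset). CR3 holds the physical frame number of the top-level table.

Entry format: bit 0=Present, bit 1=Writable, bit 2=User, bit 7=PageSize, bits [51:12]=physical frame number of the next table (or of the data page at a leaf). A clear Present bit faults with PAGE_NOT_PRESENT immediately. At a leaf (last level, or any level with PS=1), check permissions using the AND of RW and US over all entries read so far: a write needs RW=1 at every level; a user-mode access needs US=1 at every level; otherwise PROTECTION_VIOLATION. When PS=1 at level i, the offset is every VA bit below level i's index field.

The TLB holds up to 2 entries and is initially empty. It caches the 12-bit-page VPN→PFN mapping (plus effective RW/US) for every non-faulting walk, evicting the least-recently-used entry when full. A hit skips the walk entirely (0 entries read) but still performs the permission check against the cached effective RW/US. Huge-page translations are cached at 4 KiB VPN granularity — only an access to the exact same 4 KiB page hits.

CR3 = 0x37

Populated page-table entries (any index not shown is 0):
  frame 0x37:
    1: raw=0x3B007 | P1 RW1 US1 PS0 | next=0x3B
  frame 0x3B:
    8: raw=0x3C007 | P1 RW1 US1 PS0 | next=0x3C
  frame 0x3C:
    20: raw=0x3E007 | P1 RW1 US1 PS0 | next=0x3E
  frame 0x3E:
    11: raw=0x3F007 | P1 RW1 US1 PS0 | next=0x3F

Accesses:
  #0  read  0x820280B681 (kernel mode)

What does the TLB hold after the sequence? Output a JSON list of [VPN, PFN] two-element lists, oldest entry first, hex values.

Per-access translation:
#0 VA=0x820280B681 (r,kernel):
  lvl0: tbl 0x37, slot 1 ⇒ 0x3B007 (P1/RW1/US1/PS0)
  lvl1: tbl 0x3B, slot 8 ⇒ 0x3C007 (P1/RW1/US1/PS0)
  lvl2: tbl 0x3C, slot 20 ⇒ 0x3E007 (P1/RW1/US1/PS0)
  lvl3: tbl 0x3E, slot 11 ⇒ 0x3F007 (P1/RW1/US1/PS0)
  ✓ 0x3F681  — 4 lookups

TLB: [["0x820280B", "0x3F"]]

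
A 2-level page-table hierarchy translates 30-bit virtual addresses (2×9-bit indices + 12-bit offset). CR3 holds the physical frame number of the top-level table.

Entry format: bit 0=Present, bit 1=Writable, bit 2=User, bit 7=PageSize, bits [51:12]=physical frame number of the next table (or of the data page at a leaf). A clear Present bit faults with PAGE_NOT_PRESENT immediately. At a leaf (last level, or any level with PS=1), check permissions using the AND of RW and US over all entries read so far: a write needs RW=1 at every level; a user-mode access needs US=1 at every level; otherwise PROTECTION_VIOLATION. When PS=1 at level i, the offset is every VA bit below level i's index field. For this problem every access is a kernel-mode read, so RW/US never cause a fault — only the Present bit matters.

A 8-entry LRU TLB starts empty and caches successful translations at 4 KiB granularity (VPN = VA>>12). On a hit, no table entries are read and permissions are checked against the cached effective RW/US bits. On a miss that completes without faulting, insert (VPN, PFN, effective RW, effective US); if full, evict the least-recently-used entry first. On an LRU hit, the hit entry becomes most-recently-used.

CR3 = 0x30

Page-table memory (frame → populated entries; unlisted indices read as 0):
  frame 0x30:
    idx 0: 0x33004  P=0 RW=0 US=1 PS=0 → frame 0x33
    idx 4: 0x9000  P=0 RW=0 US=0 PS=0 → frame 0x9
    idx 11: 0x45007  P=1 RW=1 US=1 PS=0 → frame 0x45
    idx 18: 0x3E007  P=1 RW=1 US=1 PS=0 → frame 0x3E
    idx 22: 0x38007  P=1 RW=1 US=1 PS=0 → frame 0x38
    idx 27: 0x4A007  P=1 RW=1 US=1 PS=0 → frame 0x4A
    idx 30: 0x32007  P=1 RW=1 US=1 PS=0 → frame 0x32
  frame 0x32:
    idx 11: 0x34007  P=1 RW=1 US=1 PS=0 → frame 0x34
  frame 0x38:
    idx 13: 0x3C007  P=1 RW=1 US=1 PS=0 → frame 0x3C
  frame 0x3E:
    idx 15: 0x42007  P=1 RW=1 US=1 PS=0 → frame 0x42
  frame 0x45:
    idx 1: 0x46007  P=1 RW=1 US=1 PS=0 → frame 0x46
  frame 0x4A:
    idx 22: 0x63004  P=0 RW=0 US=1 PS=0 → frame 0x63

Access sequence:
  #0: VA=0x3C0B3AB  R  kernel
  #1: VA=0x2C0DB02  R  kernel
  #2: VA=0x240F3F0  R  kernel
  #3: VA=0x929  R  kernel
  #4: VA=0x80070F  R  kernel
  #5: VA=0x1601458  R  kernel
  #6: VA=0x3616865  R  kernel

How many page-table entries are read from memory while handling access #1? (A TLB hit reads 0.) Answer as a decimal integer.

Trace:
#0 VA=0x3C0B3AB (r,kernel):
  L0 @0x30[30] → 0x32007  P=1,RW=1,US=1,PS=0
  L1 @0x32[11] → 0x34007  P=1,RW=1,US=1,PS=0
  ✓ 0x343AB  — 2 lookups
#1 VA=0x2C0DB02 (r,kernel):
  L0 @0x30[22] → 0x38007  P=1,RW=1,US=1,PS=0
  L1 @0x38[13] → 0x3C007  P=1,RW=1,US=1,PS=0
  ✓ 0x3CB02  — 2 lookups
#2 VA=0x240F3F0 (r,kernel):
  L0 @0x30[18] → 0x3E007  P=1,RW=1,US=1,PS=0
  L1 @0x3E[15] → 0x42007  P=1,RW=1,US=1,PS=0
  ✓ 0x423F0  — 2 lookups
#3 VA=0x929 (r,kernel):
  L0 @0x30[0] → 0x33004  P=0,RW=0,US=1,PS=0
  → PAGE_NOT_PRESENT  (1 entries read)
#4 VA=0x80070F (r,kernel):
  L0 @0x30[4] → 0x9000  P=0,RW=0,US=0,PS=0
  → PAGE_NOT_PRESENT  (1 entries read)
#5 VA=0x1601458 (r,kernel):
  L0 @0x30[11] → 0x45007  P=1,RW=1,US=1,PS=0
  L1 @0x45[1] → 0x46007  P=1,RW=1,US=1,PS=0
  ✓ 0x46458  — 2 lookups
#6 VA=0x3616865 (r,kernel):
  L0 @0x30[27] → 0x4A007  P=1,RW=1,US=1,PS=0
  L1 @0x4A[22] → 0x63004  P=0,RW=0,US=1,PS=0
  → PAGE_NOT_PRESENT  (2 entries read)

Entries read for #1: 2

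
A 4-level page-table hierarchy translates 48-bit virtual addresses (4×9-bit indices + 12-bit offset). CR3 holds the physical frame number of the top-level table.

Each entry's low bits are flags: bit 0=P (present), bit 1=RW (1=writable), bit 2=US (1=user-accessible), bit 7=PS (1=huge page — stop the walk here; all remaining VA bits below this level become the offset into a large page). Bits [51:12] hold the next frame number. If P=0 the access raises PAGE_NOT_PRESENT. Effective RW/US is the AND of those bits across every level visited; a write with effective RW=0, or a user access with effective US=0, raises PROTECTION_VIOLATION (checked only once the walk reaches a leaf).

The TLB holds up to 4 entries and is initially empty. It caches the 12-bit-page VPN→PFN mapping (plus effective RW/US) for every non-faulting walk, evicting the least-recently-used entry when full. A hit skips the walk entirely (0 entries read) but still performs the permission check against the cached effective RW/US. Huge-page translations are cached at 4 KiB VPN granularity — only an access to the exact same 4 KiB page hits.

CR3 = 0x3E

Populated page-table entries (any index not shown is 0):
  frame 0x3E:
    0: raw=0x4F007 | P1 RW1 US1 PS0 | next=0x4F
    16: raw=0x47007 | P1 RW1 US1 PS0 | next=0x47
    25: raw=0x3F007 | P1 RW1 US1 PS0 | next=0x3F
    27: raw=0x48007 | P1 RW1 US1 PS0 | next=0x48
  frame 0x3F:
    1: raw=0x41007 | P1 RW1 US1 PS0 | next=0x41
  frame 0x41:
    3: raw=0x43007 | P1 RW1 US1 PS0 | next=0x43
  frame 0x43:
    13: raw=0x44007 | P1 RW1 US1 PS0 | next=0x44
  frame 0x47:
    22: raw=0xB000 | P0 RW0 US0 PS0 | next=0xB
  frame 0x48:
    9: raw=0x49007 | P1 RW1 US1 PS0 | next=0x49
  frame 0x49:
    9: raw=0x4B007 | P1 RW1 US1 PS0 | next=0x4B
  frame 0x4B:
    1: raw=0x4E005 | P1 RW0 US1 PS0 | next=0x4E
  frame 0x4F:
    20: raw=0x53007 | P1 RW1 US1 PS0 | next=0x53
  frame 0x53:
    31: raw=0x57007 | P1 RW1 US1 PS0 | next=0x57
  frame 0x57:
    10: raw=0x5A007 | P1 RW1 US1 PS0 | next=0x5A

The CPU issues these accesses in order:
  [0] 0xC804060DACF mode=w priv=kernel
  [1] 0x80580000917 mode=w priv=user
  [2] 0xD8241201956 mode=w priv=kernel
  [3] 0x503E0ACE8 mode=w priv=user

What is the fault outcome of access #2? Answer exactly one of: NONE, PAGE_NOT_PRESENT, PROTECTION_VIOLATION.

Per-access translation:
#0 VA=0xC804060DACF (w,kernel):
  L0 @0x3E[25] → 0x3F007  P=1,RW=1,US=1,PS=0
  L1 @0x3F[1] → 0x41007  P=1,RW=1,US=1,PS=0
  L2 @0x41[3] → 0x43007  P=1,RW=1,US=1,PS=0
  L3 @0x43[13] → 0x44007  P=1,RW=1,US=1,PS=0
  ⇒ phys 0x44ACF  [4 reads]
#1 VA=0x80580000917 (w,user):
  L0 @0x3E[16] → 0x47007  P=1,RW=1,US=1,PS=0
  L1 @0x47[22] → 0xB000  P=0,RW=0,US=0,PS=0
  ✗ PAGE_NOT_PRESENT  [2 reads]
#2 VA=0xD8241201956 (w,kernel):
  L0 @0x3E[27] → 0x48007  P=1,RW=1,US=1,PS=0
  L1 @0x48[9] → 0x49007  P=1,RW=1,US=1,PS=0
  L2 @0x49[9] → 0x4B007  P=1,RW=1,US=1,PS=0
  L3 @0x4B[1] → 0x4E005  P=1,RW=0,US=1,PS=0
  ✗ PROTECTION_VIOLATION  [4 reads]
#3 VA=0x503E0ACE8 (w,user):
  L0 @0x3E[0] → 0x4F007  P=1,RW=1,US=1,PS=0
  L1 @0x4F[20] → 0x53007  P=1,RW=1,US=1,PS=0
  L2 @0x53[31] → 0x57007  P=1,RW=1,US=1,PS=0
  L3 @0x57[10] → 0x5A007  P=1,RW=1,US=1,PS=0
  ⇒ phys 0x5ACE8  [4 reads]

Access #2 fault: PROTECTION_VIOLATION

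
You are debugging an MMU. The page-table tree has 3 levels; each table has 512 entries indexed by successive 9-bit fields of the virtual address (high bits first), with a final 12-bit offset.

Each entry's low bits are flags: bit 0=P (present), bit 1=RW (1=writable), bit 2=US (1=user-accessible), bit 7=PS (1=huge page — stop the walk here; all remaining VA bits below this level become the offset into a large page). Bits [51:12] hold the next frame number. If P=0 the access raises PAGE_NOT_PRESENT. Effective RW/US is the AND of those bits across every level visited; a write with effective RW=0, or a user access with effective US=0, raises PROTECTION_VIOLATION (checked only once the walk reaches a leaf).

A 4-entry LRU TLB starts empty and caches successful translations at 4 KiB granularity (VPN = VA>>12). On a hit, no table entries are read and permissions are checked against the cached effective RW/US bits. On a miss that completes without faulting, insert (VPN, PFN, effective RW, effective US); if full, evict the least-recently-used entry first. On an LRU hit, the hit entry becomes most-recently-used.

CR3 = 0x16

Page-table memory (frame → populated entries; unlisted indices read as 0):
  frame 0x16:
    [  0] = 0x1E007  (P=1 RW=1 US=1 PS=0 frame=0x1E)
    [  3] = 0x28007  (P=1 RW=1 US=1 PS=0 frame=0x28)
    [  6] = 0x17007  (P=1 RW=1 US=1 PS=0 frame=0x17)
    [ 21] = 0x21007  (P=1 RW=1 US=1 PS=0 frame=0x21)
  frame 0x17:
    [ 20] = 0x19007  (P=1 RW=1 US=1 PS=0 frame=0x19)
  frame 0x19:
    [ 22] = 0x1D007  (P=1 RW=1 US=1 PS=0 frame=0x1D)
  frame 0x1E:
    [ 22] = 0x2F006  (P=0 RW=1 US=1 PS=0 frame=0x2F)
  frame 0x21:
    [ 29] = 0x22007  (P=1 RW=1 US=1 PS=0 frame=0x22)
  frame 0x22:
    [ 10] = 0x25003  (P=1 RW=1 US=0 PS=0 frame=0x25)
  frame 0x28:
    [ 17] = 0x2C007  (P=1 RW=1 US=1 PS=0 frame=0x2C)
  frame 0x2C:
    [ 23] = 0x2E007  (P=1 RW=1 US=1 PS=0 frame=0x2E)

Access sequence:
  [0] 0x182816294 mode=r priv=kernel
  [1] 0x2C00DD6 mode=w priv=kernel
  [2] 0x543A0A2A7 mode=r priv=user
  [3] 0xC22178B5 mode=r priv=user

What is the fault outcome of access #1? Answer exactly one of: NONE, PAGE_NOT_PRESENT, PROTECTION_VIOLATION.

Walk each access:
#0 VA=0x182816294 (r,kernel):
  lvl0: tbl 0x16, slot 6 ⇒ 0x17007 (P1/RW1/US1/PS0)
  lvl1: tbl 0x17, slot 20 ⇒ 0x19007 (P1/RW1/US1/PS0)
  lvl2: tbl 0x19, slot 22 ⇒ 0x1D007 (P1/RW1/US1/PS0)
  ✓ 0x1D294  — 3 lookups
#1 VA=0x2C00DD6 (w,kernel):
  lvl0: tbl 0x16, slot 0 ⇒ 0x1E007 (P1/RW1/US1/PS0)
  lvl1: tbl 0x1E, slot 22 ⇒ 0x2F006 (P0/RW1/US1/PS0)
  ⇒ fault: PAGE_NOT_PRESENT  — 2 lookups
#2 VA=0x543A0A2A7 (r,user):
  lvl0: tbl 0x16, slot 21 ⇒ 0x21007 (P1/RW1/US1/PS0)
  lvl1: tbl 0x21, slot 29 ⇒ 0x22007 (P1/RW1/US1/PS0)
  lvl2: tbl 0x22, slot 10 ⇒ 0x25003 (P1/RW1/US0/PS0)
  ⇒ fault: PROTECTION_VIOLATION  — 3 lookups
#3 VA=0xC22178B5 (r,user):
  lvl0: tbl 0x16, slot 3 ⇒ 0x28007 (P1/RW1/US1/PS0)
  lvl1: tbl 0x28, slot 17 ⇒ 0x2C007 (P1/RW1/US1/PS0)
  lvl2: tbl 0x2C, slot 23 ⇒ 0x2E007 (P1/RW1/US1/PS0)
  ✓ 0x2E8B5  — 3 lookups

Access #1 fault: PAGE_NOT_PRESENT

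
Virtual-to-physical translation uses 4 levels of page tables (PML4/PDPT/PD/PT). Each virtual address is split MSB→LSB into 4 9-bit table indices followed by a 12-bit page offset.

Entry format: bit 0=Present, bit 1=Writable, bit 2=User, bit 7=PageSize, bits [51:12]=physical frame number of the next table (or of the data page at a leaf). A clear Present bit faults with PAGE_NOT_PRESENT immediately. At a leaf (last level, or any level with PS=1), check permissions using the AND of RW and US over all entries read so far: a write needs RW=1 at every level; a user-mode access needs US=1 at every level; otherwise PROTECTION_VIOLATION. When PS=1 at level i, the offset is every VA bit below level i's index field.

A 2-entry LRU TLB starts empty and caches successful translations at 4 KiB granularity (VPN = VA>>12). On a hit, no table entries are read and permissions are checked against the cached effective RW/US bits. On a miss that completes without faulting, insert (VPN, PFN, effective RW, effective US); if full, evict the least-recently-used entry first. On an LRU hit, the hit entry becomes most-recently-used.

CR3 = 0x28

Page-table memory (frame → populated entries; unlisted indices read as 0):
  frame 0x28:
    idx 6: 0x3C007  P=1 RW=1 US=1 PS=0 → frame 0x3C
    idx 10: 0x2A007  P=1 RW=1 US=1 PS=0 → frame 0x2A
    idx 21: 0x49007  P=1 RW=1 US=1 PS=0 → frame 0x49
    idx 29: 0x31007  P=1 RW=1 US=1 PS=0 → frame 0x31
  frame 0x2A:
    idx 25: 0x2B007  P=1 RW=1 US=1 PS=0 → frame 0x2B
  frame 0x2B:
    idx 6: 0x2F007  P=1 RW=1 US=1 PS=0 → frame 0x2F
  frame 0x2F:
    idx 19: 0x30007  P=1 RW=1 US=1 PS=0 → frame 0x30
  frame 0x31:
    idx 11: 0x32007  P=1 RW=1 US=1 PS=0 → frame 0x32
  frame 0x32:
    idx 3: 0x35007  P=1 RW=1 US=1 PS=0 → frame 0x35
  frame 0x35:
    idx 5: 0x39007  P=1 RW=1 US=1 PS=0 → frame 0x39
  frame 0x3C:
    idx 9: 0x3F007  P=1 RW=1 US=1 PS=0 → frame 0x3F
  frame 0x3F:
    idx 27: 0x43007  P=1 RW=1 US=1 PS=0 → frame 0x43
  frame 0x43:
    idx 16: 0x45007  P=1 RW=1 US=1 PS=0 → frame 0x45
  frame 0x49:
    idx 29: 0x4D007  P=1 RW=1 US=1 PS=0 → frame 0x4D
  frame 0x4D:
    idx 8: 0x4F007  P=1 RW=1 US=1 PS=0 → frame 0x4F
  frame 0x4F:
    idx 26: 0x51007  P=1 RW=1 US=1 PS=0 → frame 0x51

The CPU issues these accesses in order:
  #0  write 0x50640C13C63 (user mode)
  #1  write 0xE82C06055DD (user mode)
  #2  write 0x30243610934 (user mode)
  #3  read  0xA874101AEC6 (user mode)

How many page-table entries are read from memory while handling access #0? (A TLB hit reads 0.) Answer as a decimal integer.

Trace:
#0 VA=0x50640C13C63 (w,user):
  [0] read 0x28 idx=10: raw=0x2A007 flags P=1 W=1 U=1 S=0
  [1] read 0x2A idx=25: raw=0x2B007 flags P=1 W=1 U=1 S=0
  [2] read 0x2B idx=6: raw=0x2F007 flags P=1 W=1 U=1 S=0
  [3] read 0x2F idx=19: raw=0x30007 flags P=1 W=1 U=1 S=0
  → PA=0x30C63  (4 entries read)
#1 VA=0xE82C06055DD (w,user):
  [0] read 0x28 idx=29: raw=0x31007 flags P=1 W=1 U=1 S=0
  [1] read 0x31 idx=11: raw=0x32007 flags P=1 W=1 U=1 S=0
  [2] read 0x32 idx=3: raw=0x35007 flags P=1 W=1 U=1 S=0
  [3] read 0x35 idx=5: raw=0x39007 flags P=1 W=1 U=1 S=0
  → PA=0x395DD  (4 entries read)
#2 VA=0x30243610934 (w,user):
  [0] read 0x28 idx=6: raw=0x3C007 flags P=1 W=1 U=1 S=0
  [1] read 0x3C idx=9: raw=0x3F007 flags P=1 W=1 U=1 S=0
  [2] read 0x3F idx=27: raw=0x43007 flags P=1 W=1 U=1 S=0
  [3] read 0x43 idx=16: raw=0x45007 flags P=1 W=1 U=1 S=0
  → PA=0x45934  (4 entries read)
#3 VA=0xA874101AEC6 (r,user):
  [0] read 0x28 idx=21: raw=0x49007 flags P=1 W=1 U=1 S=0
  [1] read 0x49 idx=29: raw=0x4D007 flags P=1 W=1 U=1 S=0
  [2] read 0x4D idx=8: raw=0x4F007 flags P=1 W=1 U=1 S=0
  [3] read 0x4F idx=26: raw=0x51007 flags P=1 W=1 U=1 S=0
  → PA=0x51EC6  (4 entries read)

Entries read for #0: 4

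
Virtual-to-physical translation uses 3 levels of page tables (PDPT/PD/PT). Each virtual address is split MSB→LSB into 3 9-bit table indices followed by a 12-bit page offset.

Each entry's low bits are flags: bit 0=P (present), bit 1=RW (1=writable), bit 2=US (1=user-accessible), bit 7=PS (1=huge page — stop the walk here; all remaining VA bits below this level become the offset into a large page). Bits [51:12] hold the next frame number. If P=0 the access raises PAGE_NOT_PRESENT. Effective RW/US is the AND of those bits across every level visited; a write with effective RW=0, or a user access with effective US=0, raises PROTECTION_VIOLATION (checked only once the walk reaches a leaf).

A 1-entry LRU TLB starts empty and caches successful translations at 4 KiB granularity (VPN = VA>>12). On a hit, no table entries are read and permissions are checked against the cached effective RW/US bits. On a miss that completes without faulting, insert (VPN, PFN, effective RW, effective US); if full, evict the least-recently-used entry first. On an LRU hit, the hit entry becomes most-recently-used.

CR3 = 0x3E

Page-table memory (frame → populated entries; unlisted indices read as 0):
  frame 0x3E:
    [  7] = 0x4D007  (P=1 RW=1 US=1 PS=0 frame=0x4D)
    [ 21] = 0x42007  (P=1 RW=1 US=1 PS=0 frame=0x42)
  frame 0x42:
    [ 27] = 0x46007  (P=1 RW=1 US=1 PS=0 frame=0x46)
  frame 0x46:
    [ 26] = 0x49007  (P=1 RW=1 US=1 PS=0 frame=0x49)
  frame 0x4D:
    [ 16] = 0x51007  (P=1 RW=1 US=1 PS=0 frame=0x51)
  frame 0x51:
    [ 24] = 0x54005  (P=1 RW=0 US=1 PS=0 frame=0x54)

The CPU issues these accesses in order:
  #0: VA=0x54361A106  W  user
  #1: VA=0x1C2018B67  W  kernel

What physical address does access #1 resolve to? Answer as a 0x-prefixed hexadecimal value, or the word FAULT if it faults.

Walk each access:
#0 VA=0x54361A106 (w,user):
  lvl0: tbl 0x3E, slot 21 ⇒ 0x42007 (P1/RW1/US1/PS0)
  lvl1: tbl 0x42, slot 27 ⇒ 0x46007 (P1/RW1/US1/PS0)
  lvl2: tbl 0x46, slot 26 ⇒ 0x49007 (P1/RW1/US1/PS0)
  → PA=0x49106  (3 entries read)
#1 VA=0x1C2018B67 (w,kernel):
  lvl0: tbl 0x3E, slot 7 ⇒ 0x4D007 (P1/RW1/US1/PS0)
  lvl1: tbl 0x4D, slot 16 ⇒ 0x51007 (P1/RW1/US1/PS0)
  lvl2: tbl 0x51, slot 24 ⇒ 0x54005 (P1/RW0/US1/PS0)
  → PROTECTION_VIOLATION  (3 entries read)

Access #1 PA: FAULT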